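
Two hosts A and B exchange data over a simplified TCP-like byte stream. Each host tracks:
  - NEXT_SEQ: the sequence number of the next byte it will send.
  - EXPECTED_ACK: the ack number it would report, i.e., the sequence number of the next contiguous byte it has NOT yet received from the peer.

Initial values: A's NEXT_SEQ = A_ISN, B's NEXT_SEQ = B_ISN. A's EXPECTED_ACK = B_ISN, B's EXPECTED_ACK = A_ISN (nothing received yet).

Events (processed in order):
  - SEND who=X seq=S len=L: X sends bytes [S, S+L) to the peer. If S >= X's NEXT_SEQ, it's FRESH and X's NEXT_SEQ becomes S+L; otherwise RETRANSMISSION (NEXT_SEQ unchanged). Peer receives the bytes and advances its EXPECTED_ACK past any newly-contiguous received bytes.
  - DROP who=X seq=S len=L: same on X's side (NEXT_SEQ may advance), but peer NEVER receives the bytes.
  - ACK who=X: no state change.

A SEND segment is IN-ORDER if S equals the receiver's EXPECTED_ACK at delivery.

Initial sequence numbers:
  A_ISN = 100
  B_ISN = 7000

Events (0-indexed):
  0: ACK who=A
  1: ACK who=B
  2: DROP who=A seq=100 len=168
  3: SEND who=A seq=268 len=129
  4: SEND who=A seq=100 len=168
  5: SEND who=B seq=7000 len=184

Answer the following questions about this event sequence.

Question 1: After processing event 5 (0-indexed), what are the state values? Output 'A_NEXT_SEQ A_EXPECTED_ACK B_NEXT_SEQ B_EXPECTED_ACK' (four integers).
After event 0: A_seq=100 A_ack=7000 B_seq=7000 B_ack=100
After event 1: A_seq=100 A_ack=7000 B_seq=7000 B_ack=100
After event 2: A_seq=268 A_ack=7000 B_seq=7000 B_ack=100
After event 3: A_seq=397 A_ack=7000 B_seq=7000 B_ack=100
After event 4: A_seq=397 A_ack=7000 B_seq=7000 B_ack=397
After event 5: A_seq=397 A_ack=7184 B_seq=7184 B_ack=397

397 7184 7184 397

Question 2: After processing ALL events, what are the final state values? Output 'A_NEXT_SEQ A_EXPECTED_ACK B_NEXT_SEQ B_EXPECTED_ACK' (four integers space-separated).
After event 0: A_seq=100 A_ack=7000 B_seq=7000 B_ack=100
After event 1: A_seq=100 A_ack=7000 B_seq=7000 B_ack=100
After event 2: A_seq=268 A_ack=7000 B_seq=7000 B_ack=100
After event 3: A_seq=397 A_ack=7000 B_seq=7000 B_ack=100
After event 4: A_seq=397 A_ack=7000 B_seq=7000 B_ack=397
After event 5: A_seq=397 A_ack=7184 B_seq=7184 B_ack=397

Answer: 397 7184 7184 397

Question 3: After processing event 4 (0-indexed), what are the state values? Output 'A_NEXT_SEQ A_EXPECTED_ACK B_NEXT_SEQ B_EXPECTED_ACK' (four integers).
After event 0: A_seq=100 A_ack=7000 B_seq=7000 B_ack=100
After event 1: A_seq=100 A_ack=7000 B_seq=7000 B_ack=100
After event 2: A_seq=268 A_ack=7000 B_seq=7000 B_ack=100
After event 3: A_seq=397 A_ack=7000 B_seq=7000 B_ack=100
After event 4: A_seq=397 A_ack=7000 B_seq=7000 B_ack=397

397 7000 7000 397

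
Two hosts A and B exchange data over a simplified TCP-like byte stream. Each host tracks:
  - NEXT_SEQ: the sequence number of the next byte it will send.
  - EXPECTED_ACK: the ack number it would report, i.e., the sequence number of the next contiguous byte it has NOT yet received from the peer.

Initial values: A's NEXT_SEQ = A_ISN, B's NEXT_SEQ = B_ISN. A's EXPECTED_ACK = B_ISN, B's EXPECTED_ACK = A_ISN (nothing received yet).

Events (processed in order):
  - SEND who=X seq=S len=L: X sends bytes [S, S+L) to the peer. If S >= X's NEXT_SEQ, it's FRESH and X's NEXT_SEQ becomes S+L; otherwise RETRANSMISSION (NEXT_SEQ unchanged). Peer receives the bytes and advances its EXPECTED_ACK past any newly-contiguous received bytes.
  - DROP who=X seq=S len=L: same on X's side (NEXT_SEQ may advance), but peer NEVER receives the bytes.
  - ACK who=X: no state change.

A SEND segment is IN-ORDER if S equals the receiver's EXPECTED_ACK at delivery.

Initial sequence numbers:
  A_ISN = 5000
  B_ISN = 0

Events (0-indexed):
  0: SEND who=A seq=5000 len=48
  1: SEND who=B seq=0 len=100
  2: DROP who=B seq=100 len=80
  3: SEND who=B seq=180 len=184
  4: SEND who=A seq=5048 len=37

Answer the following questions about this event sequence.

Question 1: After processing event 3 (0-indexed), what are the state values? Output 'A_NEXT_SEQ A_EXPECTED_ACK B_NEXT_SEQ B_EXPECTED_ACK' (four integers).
After event 0: A_seq=5048 A_ack=0 B_seq=0 B_ack=5048
After event 1: A_seq=5048 A_ack=100 B_seq=100 B_ack=5048
After event 2: A_seq=5048 A_ack=100 B_seq=180 B_ack=5048
After event 3: A_seq=5048 A_ack=100 B_seq=364 B_ack=5048

5048 100 364 5048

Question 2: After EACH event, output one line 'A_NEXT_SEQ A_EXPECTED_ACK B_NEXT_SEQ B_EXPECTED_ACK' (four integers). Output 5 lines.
5048 0 0 5048
5048 100 100 5048
5048 100 180 5048
5048 100 364 5048
5085 100 364 5085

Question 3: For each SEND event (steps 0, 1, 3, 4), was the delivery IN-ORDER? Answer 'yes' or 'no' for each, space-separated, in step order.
Answer: yes yes no yes

Derivation:
Step 0: SEND seq=5000 -> in-order
Step 1: SEND seq=0 -> in-order
Step 3: SEND seq=180 -> out-of-order
Step 4: SEND seq=5048 -> in-order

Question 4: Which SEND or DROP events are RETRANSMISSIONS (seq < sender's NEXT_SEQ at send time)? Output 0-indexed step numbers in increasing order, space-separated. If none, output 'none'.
Step 0: SEND seq=5000 -> fresh
Step 1: SEND seq=0 -> fresh
Step 2: DROP seq=100 -> fresh
Step 3: SEND seq=180 -> fresh
Step 4: SEND seq=5048 -> fresh

Answer: none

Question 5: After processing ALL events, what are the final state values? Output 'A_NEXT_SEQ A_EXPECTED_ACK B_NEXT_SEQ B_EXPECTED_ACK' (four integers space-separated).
Answer: 5085 100 364 5085

Derivation:
After event 0: A_seq=5048 A_ack=0 B_seq=0 B_ack=5048
After event 1: A_seq=5048 A_ack=100 B_seq=100 B_ack=5048
After event 2: A_seq=5048 A_ack=100 B_seq=180 B_ack=5048
After event 3: A_seq=5048 A_ack=100 B_seq=364 B_ack=5048
After event 4: A_seq=5085 A_ack=100 B_seq=364 B_ack=5085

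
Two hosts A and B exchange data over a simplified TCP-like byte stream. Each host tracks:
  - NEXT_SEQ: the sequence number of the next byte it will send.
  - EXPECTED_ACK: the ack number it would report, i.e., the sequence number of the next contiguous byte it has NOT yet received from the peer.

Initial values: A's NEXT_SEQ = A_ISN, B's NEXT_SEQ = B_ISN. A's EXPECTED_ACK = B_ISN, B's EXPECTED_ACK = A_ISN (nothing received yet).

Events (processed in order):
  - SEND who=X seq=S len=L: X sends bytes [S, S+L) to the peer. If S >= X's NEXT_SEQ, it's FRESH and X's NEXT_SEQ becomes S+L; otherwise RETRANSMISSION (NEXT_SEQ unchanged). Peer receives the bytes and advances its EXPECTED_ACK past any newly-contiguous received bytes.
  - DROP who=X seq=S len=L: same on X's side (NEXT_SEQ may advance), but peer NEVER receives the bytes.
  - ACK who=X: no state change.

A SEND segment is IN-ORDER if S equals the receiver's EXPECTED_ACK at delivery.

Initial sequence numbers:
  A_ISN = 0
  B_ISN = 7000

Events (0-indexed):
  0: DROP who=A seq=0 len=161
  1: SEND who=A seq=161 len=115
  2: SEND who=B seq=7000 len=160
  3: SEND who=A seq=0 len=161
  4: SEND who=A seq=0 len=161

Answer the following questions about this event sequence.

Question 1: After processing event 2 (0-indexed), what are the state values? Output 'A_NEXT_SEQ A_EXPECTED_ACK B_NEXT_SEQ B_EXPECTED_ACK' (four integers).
After event 0: A_seq=161 A_ack=7000 B_seq=7000 B_ack=0
After event 1: A_seq=276 A_ack=7000 B_seq=7000 B_ack=0
After event 2: A_seq=276 A_ack=7160 B_seq=7160 B_ack=0

276 7160 7160 0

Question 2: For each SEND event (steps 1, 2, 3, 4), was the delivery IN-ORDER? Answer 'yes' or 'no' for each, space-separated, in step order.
Answer: no yes yes no

Derivation:
Step 1: SEND seq=161 -> out-of-order
Step 2: SEND seq=7000 -> in-order
Step 3: SEND seq=0 -> in-order
Step 4: SEND seq=0 -> out-of-order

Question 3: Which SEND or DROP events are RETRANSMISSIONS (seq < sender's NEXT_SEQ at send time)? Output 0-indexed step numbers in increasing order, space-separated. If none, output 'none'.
Step 0: DROP seq=0 -> fresh
Step 1: SEND seq=161 -> fresh
Step 2: SEND seq=7000 -> fresh
Step 3: SEND seq=0 -> retransmit
Step 4: SEND seq=0 -> retransmit

Answer: 3 4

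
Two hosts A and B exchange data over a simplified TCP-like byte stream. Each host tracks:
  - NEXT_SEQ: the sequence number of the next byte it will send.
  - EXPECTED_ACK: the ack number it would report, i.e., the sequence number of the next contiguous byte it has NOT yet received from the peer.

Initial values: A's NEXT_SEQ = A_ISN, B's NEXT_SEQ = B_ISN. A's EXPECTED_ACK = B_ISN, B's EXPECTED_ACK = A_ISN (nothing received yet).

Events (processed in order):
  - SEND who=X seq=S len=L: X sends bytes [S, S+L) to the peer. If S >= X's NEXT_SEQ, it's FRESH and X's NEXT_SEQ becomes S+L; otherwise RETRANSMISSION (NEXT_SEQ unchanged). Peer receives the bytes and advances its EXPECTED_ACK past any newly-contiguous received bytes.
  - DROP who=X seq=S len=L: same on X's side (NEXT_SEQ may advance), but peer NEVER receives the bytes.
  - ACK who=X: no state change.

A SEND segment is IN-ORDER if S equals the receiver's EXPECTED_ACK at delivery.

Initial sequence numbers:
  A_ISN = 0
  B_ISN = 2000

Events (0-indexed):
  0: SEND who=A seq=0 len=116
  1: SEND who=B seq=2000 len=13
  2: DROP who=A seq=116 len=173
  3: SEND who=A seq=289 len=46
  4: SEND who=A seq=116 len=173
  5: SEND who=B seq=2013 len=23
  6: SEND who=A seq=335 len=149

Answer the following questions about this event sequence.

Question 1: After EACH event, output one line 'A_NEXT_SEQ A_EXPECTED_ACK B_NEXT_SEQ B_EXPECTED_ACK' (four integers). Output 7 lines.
116 2000 2000 116
116 2013 2013 116
289 2013 2013 116
335 2013 2013 116
335 2013 2013 335
335 2036 2036 335
484 2036 2036 484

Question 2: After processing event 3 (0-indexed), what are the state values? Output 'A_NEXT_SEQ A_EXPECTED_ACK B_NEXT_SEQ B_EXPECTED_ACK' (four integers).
After event 0: A_seq=116 A_ack=2000 B_seq=2000 B_ack=116
After event 1: A_seq=116 A_ack=2013 B_seq=2013 B_ack=116
After event 2: A_seq=289 A_ack=2013 B_seq=2013 B_ack=116
After event 3: A_seq=335 A_ack=2013 B_seq=2013 B_ack=116

335 2013 2013 116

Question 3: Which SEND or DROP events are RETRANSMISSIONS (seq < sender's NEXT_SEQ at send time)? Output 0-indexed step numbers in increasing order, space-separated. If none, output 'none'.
Step 0: SEND seq=0 -> fresh
Step 1: SEND seq=2000 -> fresh
Step 2: DROP seq=116 -> fresh
Step 3: SEND seq=289 -> fresh
Step 4: SEND seq=116 -> retransmit
Step 5: SEND seq=2013 -> fresh
Step 6: SEND seq=335 -> fresh

Answer: 4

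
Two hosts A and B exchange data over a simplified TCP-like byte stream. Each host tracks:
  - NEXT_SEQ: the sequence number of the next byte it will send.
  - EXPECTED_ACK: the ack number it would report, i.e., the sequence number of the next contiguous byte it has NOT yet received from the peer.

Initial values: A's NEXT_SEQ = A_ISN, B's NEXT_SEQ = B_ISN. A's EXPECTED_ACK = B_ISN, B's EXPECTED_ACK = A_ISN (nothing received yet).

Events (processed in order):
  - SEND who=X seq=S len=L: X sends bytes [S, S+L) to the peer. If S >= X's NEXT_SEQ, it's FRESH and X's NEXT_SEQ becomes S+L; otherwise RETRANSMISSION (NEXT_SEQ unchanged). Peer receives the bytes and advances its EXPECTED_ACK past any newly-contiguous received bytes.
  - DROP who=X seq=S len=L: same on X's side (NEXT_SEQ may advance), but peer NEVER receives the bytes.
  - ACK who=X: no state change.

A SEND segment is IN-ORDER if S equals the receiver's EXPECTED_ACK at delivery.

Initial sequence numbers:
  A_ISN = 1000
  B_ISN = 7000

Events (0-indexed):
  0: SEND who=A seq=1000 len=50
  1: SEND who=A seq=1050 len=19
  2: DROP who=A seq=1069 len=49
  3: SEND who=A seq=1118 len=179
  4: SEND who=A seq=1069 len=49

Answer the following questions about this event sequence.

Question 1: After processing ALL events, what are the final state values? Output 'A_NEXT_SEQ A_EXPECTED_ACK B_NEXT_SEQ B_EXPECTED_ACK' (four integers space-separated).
Answer: 1297 7000 7000 1297

Derivation:
After event 0: A_seq=1050 A_ack=7000 B_seq=7000 B_ack=1050
After event 1: A_seq=1069 A_ack=7000 B_seq=7000 B_ack=1069
After event 2: A_seq=1118 A_ack=7000 B_seq=7000 B_ack=1069
After event 3: A_seq=1297 A_ack=7000 B_seq=7000 B_ack=1069
After event 4: A_seq=1297 A_ack=7000 B_seq=7000 B_ack=1297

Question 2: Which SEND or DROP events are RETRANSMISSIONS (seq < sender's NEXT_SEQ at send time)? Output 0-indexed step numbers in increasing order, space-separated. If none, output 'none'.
Step 0: SEND seq=1000 -> fresh
Step 1: SEND seq=1050 -> fresh
Step 2: DROP seq=1069 -> fresh
Step 3: SEND seq=1118 -> fresh
Step 4: SEND seq=1069 -> retransmit

Answer: 4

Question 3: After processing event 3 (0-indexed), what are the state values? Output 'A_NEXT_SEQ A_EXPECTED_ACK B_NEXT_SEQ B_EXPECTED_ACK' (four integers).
After event 0: A_seq=1050 A_ack=7000 B_seq=7000 B_ack=1050
After event 1: A_seq=1069 A_ack=7000 B_seq=7000 B_ack=1069
After event 2: A_seq=1118 A_ack=7000 B_seq=7000 B_ack=1069
After event 3: A_seq=1297 A_ack=7000 B_seq=7000 B_ack=1069

1297 7000 7000 1069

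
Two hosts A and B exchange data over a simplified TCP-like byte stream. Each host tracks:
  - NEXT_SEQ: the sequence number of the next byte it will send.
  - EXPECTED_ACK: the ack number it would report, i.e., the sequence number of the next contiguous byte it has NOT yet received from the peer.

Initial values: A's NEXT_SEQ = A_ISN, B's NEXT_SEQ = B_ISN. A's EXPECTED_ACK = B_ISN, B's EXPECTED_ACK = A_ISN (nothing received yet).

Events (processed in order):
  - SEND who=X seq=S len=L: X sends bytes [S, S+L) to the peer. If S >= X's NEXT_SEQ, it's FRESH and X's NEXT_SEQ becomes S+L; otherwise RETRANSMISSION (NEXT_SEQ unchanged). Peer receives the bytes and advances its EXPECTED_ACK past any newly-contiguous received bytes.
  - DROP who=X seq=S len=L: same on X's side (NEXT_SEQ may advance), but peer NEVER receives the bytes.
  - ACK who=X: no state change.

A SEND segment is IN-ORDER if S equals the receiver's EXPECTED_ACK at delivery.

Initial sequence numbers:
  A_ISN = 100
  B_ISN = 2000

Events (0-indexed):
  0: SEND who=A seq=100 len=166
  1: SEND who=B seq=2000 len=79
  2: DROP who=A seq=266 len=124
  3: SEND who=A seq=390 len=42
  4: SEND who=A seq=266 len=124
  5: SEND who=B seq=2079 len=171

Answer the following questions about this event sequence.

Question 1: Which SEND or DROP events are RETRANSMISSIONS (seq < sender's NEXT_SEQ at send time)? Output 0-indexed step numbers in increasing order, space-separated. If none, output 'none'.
Step 0: SEND seq=100 -> fresh
Step 1: SEND seq=2000 -> fresh
Step 2: DROP seq=266 -> fresh
Step 3: SEND seq=390 -> fresh
Step 4: SEND seq=266 -> retransmit
Step 5: SEND seq=2079 -> fresh

Answer: 4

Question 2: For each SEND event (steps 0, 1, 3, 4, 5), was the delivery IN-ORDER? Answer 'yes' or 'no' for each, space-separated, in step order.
Answer: yes yes no yes yes

Derivation:
Step 0: SEND seq=100 -> in-order
Step 1: SEND seq=2000 -> in-order
Step 3: SEND seq=390 -> out-of-order
Step 4: SEND seq=266 -> in-order
Step 5: SEND seq=2079 -> in-order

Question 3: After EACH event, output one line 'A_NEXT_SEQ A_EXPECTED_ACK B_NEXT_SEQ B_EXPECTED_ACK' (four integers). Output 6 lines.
266 2000 2000 266
266 2079 2079 266
390 2079 2079 266
432 2079 2079 266
432 2079 2079 432
432 2250 2250 432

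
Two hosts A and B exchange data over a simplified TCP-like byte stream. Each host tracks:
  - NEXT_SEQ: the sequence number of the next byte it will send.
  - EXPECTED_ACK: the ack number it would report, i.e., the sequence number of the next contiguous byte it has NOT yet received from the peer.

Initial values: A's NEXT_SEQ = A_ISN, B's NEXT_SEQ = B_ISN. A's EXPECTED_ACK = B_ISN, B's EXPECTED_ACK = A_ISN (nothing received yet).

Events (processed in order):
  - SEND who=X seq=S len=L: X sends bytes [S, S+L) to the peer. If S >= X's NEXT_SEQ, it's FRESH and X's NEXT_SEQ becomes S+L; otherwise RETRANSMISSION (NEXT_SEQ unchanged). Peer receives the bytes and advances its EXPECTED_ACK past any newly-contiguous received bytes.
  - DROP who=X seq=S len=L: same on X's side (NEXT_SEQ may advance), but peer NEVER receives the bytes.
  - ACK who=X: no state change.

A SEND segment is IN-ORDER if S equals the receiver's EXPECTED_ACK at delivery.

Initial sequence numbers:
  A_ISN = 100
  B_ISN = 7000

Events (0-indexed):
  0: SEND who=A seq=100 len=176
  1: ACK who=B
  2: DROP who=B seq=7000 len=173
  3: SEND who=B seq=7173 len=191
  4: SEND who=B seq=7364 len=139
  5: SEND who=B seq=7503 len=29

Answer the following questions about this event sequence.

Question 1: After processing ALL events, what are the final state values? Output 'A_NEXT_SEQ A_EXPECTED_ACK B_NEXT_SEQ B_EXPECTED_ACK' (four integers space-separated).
After event 0: A_seq=276 A_ack=7000 B_seq=7000 B_ack=276
After event 1: A_seq=276 A_ack=7000 B_seq=7000 B_ack=276
After event 2: A_seq=276 A_ack=7000 B_seq=7173 B_ack=276
After event 3: A_seq=276 A_ack=7000 B_seq=7364 B_ack=276
After event 4: A_seq=276 A_ack=7000 B_seq=7503 B_ack=276
After event 5: A_seq=276 A_ack=7000 B_seq=7532 B_ack=276

Answer: 276 7000 7532 276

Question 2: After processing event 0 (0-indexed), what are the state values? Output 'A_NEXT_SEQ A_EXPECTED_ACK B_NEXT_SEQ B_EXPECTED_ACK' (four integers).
After event 0: A_seq=276 A_ack=7000 B_seq=7000 B_ack=276

276 7000 7000 276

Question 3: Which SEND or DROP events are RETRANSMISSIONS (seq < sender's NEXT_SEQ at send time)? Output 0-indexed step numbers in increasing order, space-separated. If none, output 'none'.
Step 0: SEND seq=100 -> fresh
Step 2: DROP seq=7000 -> fresh
Step 3: SEND seq=7173 -> fresh
Step 4: SEND seq=7364 -> fresh
Step 5: SEND seq=7503 -> fresh

Answer: none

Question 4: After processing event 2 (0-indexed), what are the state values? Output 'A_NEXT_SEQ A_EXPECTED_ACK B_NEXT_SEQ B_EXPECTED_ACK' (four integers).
After event 0: A_seq=276 A_ack=7000 B_seq=7000 B_ack=276
After event 1: A_seq=276 A_ack=7000 B_seq=7000 B_ack=276
After event 2: A_seq=276 A_ack=7000 B_seq=7173 B_ack=276

276 7000 7173 276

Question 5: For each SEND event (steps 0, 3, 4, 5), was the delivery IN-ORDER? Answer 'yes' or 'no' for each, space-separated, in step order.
Answer: yes no no no

Derivation:
Step 0: SEND seq=100 -> in-order
Step 3: SEND seq=7173 -> out-of-order
Step 4: SEND seq=7364 -> out-of-order
Step 5: SEND seq=7503 -> out-of-order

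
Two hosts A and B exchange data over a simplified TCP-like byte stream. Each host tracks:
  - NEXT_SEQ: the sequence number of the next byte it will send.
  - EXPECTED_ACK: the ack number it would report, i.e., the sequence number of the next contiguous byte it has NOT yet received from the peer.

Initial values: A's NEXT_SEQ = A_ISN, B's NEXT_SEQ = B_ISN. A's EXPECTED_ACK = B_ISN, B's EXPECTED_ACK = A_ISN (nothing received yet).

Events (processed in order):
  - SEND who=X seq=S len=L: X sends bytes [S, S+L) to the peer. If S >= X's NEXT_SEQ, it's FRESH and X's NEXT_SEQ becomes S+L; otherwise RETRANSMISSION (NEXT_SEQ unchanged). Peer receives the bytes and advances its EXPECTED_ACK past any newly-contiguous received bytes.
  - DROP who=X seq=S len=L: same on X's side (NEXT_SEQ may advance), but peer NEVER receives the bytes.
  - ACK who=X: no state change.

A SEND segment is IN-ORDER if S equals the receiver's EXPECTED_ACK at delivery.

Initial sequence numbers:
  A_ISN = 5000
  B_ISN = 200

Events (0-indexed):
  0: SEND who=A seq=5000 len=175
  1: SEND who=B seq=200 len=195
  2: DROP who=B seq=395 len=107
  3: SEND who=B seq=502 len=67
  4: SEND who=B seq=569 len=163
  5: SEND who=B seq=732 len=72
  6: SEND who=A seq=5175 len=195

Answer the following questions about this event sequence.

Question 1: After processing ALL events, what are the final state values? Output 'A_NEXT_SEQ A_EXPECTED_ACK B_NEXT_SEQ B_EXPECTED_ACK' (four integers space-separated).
Answer: 5370 395 804 5370

Derivation:
After event 0: A_seq=5175 A_ack=200 B_seq=200 B_ack=5175
After event 1: A_seq=5175 A_ack=395 B_seq=395 B_ack=5175
After event 2: A_seq=5175 A_ack=395 B_seq=502 B_ack=5175
After event 3: A_seq=5175 A_ack=395 B_seq=569 B_ack=5175
After event 4: A_seq=5175 A_ack=395 B_seq=732 B_ack=5175
After event 5: A_seq=5175 A_ack=395 B_seq=804 B_ack=5175
After event 6: A_seq=5370 A_ack=395 B_seq=804 B_ack=5370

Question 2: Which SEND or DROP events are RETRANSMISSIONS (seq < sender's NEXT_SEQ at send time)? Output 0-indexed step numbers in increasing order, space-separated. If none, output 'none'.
Step 0: SEND seq=5000 -> fresh
Step 1: SEND seq=200 -> fresh
Step 2: DROP seq=395 -> fresh
Step 3: SEND seq=502 -> fresh
Step 4: SEND seq=569 -> fresh
Step 5: SEND seq=732 -> fresh
Step 6: SEND seq=5175 -> fresh

Answer: none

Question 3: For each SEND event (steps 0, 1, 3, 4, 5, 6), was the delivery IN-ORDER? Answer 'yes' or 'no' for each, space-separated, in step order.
Step 0: SEND seq=5000 -> in-order
Step 1: SEND seq=200 -> in-order
Step 3: SEND seq=502 -> out-of-order
Step 4: SEND seq=569 -> out-of-order
Step 5: SEND seq=732 -> out-of-order
Step 6: SEND seq=5175 -> in-order

Answer: yes yes no no no yes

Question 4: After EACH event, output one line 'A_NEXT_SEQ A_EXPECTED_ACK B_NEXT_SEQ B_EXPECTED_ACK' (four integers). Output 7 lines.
5175 200 200 5175
5175 395 395 5175
5175 395 502 5175
5175 395 569 5175
5175 395 732 5175
5175 395 804 5175
5370 395 804 5370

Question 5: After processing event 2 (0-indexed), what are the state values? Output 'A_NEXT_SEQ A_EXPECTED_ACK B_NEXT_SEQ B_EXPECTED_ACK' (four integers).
After event 0: A_seq=5175 A_ack=200 B_seq=200 B_ack=5175
After event 1: A_seq=5175 A_ack=395 B_seq=395 B_ack=5175
After event 2: A_seq=5175 A_ack=395 B_seq=502 B_ack=5175

5175 395 502 5175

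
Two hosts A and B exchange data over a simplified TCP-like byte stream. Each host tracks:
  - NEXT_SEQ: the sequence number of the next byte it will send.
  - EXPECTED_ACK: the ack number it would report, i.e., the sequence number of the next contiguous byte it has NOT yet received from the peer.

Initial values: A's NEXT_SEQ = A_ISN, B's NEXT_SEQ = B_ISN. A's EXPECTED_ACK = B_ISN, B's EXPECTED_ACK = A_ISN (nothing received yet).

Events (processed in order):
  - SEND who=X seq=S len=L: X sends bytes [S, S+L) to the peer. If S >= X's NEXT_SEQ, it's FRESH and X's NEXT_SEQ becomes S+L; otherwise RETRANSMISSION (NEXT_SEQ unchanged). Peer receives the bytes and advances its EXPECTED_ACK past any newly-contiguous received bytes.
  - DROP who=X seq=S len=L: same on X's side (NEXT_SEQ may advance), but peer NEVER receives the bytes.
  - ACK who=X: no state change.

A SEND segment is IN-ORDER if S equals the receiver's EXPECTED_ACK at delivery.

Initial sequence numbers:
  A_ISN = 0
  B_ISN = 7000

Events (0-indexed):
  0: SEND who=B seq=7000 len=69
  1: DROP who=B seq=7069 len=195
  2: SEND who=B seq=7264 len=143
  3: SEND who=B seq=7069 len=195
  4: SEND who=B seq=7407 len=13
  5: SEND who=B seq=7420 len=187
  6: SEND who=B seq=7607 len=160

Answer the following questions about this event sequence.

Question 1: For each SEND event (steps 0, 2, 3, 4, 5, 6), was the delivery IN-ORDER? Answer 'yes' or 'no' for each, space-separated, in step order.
Step 0: SEND seq=7000 -> in-order
Step 2: SEND seq=7264 -> out-of-order
Step 3: SEND seq=7069 -> in-order
Step 4: SEND seq=7407 -> in-order
Step 5: SEND seq=7420 -> in-order
Step 6: SEND seq=7607 -> in-order

Answer: yes no yes yes yes yes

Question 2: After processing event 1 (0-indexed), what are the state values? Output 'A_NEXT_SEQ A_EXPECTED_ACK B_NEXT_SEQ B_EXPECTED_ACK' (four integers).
After event 0: A_seq=0 A_ack=7069 B_seq=7069 B_ack=0
After event 1: A_seq=0 A_ack=7069 B_seq=7264 B_ack=0

0 7069 7264 0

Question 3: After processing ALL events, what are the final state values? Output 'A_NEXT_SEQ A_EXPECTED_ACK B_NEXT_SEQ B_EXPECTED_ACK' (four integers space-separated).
After event 0: A_seq=0 A_ack=7069 B_seq=7069 B_ack=0
After event 1: A_seq=0 A_ack=7069 B_seq=7264 B_ack=0
After event 2: A_seq=0 A_ack=7069 B_seq=7407 B_ack=0
After event 3: A_seq=0 A_ack=7407 B_seq=7407 B_ack=0
After event 4: A_seq=0 A_ack=7420 B_seq=7420 B_ack=0
After event 5: A_seq=0 A_ack=7607 B_seq=7607 B_ack=0
After event 6: A_seq=0 A_ack=7767 B_seq=7767 B_ack=0

Answer: 0 7767 7767 0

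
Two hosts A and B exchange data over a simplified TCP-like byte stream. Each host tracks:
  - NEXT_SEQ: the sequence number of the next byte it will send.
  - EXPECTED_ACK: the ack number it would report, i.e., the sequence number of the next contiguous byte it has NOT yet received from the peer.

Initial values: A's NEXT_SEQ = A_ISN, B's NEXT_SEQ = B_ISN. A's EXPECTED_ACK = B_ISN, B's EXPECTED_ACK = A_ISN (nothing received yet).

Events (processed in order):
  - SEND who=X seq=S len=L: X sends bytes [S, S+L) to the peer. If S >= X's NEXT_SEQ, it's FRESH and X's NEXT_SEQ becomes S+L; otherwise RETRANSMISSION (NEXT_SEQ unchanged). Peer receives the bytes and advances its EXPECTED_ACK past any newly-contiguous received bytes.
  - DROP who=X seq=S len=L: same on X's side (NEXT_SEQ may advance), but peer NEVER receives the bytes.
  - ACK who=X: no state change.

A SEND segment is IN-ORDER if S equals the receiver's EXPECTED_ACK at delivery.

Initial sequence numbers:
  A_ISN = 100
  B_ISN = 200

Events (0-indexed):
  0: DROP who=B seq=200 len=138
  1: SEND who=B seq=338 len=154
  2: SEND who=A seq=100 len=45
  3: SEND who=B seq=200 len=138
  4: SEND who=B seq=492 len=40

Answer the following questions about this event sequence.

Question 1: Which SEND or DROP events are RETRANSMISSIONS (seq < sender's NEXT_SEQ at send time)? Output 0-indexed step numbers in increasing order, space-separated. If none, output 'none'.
Answer: 3

Derivation:
Step 0: DROP seq=200 -> fresh
Step 1: SEND seq=338 -> fresh
Step 2: SEND seq=100 -> fresh
Step 3: SEND seq=200 -> retransmit
Step 4: SEND seq=492 -> fresh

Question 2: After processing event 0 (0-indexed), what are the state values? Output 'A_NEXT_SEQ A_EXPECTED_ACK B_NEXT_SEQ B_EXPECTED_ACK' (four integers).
After event 0: A_seq=100 A_ack=200 B_seq=338 B_ack=100

100 200 338 100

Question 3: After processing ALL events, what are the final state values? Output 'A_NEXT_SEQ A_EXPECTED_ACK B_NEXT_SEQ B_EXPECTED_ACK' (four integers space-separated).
After event 0: A_seq=100 A_ack=200 B_seq=338 B_ack=100
After event 1: A_seq=100 A_ack=200 B_seq=492 B_ack=100
After event 2: A_seq=145 A_ack=200 B_seq=492 B_ack=145
After event 3: A_seq=145 A_ack=492 B_seq=492 B_ack=145
After event 4: A_seq=145 A_ack=532 B_seq=532 B_ack=145

Answer: 145 532 532 145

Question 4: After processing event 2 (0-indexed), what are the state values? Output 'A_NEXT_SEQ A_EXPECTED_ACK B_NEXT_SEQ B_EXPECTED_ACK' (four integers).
After event 0: A_seq=100 A_ack=200 B_seq=338 B_ack=100
After event 1: A_seq=100 A_ack=200 B_seq=492 B_ack=100
After event 2: A_seq=145 A_ack=200 B_seq=492 B_ack=145

145 200 492 145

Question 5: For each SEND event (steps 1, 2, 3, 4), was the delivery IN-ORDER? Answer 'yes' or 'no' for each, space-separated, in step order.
Answer: no yes yes yes

Derivation:
Step 1: SEND seq=338 -> out-of-order
Step 2: SEND seq=100 -> in-order
Step 3: SEND seq=200 -> in-order
Step 4: SEND seq=492 -> in-order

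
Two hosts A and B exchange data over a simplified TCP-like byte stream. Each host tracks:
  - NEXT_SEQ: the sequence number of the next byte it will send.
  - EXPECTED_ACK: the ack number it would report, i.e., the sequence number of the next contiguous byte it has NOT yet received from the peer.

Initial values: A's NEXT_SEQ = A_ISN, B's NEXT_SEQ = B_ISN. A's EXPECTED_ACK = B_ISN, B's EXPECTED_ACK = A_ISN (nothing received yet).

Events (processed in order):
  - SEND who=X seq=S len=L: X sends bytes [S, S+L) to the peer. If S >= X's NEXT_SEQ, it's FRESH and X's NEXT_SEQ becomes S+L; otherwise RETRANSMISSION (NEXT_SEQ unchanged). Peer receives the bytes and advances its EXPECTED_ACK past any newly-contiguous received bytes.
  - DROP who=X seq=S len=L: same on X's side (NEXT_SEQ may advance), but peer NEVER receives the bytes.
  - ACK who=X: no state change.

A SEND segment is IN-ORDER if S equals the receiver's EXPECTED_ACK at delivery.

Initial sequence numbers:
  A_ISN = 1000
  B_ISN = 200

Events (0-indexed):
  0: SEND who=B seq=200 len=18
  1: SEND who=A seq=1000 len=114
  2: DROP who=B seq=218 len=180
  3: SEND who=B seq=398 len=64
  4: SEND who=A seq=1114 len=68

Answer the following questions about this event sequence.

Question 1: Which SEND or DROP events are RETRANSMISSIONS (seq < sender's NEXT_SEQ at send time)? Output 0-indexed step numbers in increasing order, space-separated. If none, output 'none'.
Step 0: SEND seq=200 -> fresh
Step 1: SEND seq=1000 -> fresh
Step 2: DROP seq=218 -> fresh
Step 3: SEND seq=398 -> fresh
Step 4: SEND seq=1114 -> fresh

Answer: none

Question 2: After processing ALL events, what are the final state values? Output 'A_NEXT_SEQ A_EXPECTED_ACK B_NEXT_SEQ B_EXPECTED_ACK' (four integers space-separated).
After event 0: A_seq=1000 A_ack=218 B_seq=218 B_ack=1000
After event 1: A_seq=1114 A_ack=218 B_seq=218 B_ack=1114
After event 2: A_seq=1114 A_ack=218 B_seq=398 B_ack=1114
After event 3: A_seq=1114 A_ack=218 B_seq=462 B_ack=1114
After event 4: A_seq=1182 A_ack=218 B_seq=462 B_ack=1182

Answer: 1182 218 462 1182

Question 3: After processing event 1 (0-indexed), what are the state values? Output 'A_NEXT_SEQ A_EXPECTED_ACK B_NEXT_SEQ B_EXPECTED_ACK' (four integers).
After event 0: A_seq=1000 A_ack=218 B_seq=218 B_ack=1000
After event 1: A_seq=1114 A_ack=218 B_seq=218 B_ack=1114

1114 218 218 1114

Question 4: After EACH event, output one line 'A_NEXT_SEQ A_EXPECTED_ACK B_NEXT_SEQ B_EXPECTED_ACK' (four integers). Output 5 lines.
1000 218 218 1000
1114 218 218 1114
1114 218 398 1114
1114 218 462 1114
1182 218 462 1182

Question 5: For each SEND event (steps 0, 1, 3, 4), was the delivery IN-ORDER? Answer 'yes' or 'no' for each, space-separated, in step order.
Answer: yes yes no yes

Derivation:
Step 0: SEND seq=200 -> in-order
Step 1: SEND seq=1000 -> in-order
Step 3: SEND seq=398 -> out-of-order
Step 4: SEND seq=1114 -> in-order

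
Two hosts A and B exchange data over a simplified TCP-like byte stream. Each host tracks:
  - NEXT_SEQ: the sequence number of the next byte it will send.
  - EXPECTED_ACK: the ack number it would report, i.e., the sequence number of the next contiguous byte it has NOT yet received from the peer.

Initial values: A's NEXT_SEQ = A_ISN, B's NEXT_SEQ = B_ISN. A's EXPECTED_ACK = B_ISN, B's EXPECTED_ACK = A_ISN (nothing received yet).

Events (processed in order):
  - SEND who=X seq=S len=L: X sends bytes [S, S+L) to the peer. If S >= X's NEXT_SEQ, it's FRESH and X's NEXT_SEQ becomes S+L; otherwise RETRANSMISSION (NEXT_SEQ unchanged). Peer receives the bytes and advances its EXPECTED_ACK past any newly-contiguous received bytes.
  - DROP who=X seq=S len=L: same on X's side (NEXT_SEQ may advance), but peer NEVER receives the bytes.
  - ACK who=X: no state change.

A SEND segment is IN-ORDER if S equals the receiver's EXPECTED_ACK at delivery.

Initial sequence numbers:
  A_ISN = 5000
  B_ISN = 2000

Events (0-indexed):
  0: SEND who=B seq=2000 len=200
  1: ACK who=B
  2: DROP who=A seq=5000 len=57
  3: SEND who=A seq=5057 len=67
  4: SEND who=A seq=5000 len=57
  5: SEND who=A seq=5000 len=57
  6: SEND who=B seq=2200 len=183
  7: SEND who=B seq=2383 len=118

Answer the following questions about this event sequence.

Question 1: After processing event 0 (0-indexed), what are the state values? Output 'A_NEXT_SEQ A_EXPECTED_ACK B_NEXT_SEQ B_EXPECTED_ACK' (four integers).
After event 0: A_seq=5000 A_ack=2200 B_seq=2200 B_ack=5000

5000 2200 2200 5000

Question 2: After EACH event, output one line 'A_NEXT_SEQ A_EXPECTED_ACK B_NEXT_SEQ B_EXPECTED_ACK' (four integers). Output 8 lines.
5000 2200 2200 5000
5000 2200 2200 5000
5057 2200 2200 5000
5124 2200 2200 5000
5124 2200 2200 5124
5124 2200 2200 5124
5124 2383 2383 5124
5124 2501 2501 5124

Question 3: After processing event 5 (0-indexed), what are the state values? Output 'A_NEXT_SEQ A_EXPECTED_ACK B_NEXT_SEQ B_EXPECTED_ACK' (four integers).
After event 0: A_seq=5000 A_ack=2200 B_seq=2200 B_ack=5000
After event 1: A_seq=5000 A_ack=2200 B_seq=2200 B_ack=5000
After event 2: A_seq=5057 A_ack=2200 B_seq=2200 B_ack=5000
After event 3: A_seq=5124 A_ack=2200 B_seq=2200 B_ack=5000
After event 4: A_seq=5124 A_ack=2200 B_seq=2200 B_ack=5124
After event 5: A_seq=5124 A_ack=2200 B_seq=2200 B_ack=5124

5124 2200 2200 5124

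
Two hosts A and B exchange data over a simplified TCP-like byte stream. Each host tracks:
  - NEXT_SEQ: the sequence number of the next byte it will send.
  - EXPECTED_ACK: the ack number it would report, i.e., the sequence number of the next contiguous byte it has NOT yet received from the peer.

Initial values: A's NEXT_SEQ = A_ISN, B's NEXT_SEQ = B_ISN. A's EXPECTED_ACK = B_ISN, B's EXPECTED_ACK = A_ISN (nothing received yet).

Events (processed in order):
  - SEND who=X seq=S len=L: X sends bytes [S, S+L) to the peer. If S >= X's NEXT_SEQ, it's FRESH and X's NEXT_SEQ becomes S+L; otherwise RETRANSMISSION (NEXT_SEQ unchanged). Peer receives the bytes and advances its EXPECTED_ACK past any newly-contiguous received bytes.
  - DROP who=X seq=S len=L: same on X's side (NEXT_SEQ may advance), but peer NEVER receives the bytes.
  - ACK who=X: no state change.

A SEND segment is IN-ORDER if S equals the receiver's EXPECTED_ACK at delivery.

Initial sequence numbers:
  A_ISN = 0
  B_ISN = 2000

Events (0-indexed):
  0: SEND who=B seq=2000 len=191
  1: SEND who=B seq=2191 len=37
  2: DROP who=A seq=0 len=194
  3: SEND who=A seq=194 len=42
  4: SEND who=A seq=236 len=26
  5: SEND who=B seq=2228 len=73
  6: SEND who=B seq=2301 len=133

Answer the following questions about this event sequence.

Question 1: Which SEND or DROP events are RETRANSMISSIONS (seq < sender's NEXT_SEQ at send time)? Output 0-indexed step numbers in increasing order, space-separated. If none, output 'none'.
Answer: none

Derivation:
Step 0: SEND seq=2000 -> fresh
Step 1: SEND seq=2191 -> fresh
Step 2: DROP seq=0 -> fresh
Step 3: SEND seq=194 -> fresh
Step 4: SEND seq=236 -> fresh
Step 5: SEND seq=2228 -> fresh
Step 6: SEND seq=2301 -> fresh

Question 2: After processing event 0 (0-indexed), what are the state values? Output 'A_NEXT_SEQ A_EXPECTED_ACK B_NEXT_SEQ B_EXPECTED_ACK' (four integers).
After event 0: A_seq=0 A_ack=2191 B_seq=2191 B_ack=0

0 2191 2191 0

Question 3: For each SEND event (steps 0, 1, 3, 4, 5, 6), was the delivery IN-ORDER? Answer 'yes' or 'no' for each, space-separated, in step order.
Step 0: SEND seq=2000 -> in-order
Step 1: SEND seq=2191 -> in-order
Step 3: SEND seq=194 -> out-of-order
Step 4: SEND seq=236 -> out-of-order
Step 5: SEND seq=2228 -> in-order
Step 6: SEND seq=2301 -> in-order

Answer: yes yes no no yes yes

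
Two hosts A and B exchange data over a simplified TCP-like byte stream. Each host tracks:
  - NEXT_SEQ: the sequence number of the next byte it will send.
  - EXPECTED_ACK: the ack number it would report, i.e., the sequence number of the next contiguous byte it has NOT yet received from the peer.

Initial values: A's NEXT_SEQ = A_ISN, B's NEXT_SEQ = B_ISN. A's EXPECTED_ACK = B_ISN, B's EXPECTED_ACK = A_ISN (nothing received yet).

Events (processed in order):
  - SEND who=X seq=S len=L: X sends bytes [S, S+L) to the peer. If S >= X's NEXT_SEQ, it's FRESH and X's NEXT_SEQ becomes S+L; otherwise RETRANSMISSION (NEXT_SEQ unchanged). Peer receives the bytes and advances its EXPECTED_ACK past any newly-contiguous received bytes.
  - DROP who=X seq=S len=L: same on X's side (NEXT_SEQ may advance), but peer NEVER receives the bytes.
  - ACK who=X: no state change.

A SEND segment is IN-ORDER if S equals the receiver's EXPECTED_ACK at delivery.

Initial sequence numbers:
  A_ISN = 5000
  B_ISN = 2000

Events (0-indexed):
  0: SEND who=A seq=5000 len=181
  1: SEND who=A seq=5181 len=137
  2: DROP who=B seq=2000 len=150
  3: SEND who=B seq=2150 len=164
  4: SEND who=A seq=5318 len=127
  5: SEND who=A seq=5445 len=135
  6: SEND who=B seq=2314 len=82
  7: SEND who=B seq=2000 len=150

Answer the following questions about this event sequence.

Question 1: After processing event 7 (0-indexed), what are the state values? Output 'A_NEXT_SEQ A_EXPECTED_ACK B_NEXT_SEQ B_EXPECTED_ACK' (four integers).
After event 0: A_seq=5181 A_ack=2000 B_seq=2000 B_ack=5181
After event 1: A_seq=5318 A_ack=2000 B_seq=2000 B_ack=5318
After event 2: A_seq=5318 A_ack=2000 B_seq=2150 B_ack=5318
After event 3: A_seq=5318 A_ack=2000 B_seq=2314 B_ack=5318
After event 4: A_seq=5445 A_ack=2000 B_seq=2314 B_ack=5445
After event 5: A_seq=5580 A_ack=2000 B_seq=2314 B_ack=5580
After event 6: A_seq=5580 A_ack=2000 B_seq=2396 B_ack=5580
After event 7: A_seq=5580 A_ack=2396 B_seq=2396 B_ack=5580

5580 2396 2396 5580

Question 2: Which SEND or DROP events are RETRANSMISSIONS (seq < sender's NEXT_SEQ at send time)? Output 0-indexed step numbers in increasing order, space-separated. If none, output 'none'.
Answer: 7

Derivation:
Step 0: SEND seq=5000 -> fresh
Step 1: SEND seq=5181 -> fresh
Step 2: DROP seq=2000 -> fresh
Step 3: SEND seq=2150 -> fresh
Step 4: SEND seq=5318 -> fresh
Step 5: SEND seq=5445 -> fresh
Step 6: SEND seq=2314 -> fresh
Step 7: SEND seq=2000 -> retransmit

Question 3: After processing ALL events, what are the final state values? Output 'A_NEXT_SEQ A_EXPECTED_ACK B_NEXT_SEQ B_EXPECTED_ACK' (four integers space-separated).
Answer: 5580 2396 2396 5580

Derivation:
After event 0: A_seq=5181 A_ack=2000 B_seq=2000 B_ack=5181
After event 1: A_seq=5318 A_ack=2000 B_seq=2000 B_ack=5318
After event 2: A_seq=5318 A_ack=2000 B_seq=2150 B_ack=5318
After event 3: A_seq=5318 A_ack=2000 B_seq=2314 B_ack=5318
After event 4: A_seq=5445 A_ack=2000 B_seq=2314 B_ack=5445
After event 5: A_seq=5580 A_ack=2000 B_seq=2314 B_ack=5580
After event 6: A_seq=5580 A_ack=2000 B_seq=2396 B_ack=5580
After event 7: A_seq=5580 A_ack=2396 B_seq=2396 B_ack=5580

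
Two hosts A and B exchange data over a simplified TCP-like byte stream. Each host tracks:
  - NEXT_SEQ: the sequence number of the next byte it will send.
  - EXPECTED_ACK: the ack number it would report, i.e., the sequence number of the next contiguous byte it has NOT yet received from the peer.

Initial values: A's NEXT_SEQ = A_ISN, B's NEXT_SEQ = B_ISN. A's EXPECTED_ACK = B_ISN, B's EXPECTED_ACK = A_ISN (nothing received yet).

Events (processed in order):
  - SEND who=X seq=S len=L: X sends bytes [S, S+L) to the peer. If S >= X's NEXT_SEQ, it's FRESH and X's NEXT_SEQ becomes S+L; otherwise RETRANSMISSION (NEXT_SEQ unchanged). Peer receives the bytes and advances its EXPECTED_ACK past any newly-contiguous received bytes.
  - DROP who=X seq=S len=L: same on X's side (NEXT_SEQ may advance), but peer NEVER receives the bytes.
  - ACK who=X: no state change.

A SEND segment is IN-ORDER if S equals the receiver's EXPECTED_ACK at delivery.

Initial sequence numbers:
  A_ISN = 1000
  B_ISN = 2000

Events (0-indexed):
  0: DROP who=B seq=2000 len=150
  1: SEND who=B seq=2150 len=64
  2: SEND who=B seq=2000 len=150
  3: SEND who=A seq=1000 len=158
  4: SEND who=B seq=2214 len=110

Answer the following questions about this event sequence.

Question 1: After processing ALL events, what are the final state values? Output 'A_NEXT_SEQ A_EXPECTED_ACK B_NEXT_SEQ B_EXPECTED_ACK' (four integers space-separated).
After event 0: A_seq=1000 A_ack=2000 B_seq=2150 B_ack=1000
After event 1: A_seq=1000 A_ack=2000 B_seq=2214 B_ack=1000
After event 2: A_seq=1000 A_ack=2214 B_seq=2214 B_ack=1000
After event 3: A_seq=1158 A_ack=2214 B_seq=2214 B_ack=1158
After event 4: A_seq=1158 A_ack=2324 B_seq=2324 B_ack=1158

Answer: 1158 2324 2324 1158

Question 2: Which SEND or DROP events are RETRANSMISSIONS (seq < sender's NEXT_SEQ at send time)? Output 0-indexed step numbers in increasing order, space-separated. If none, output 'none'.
Step 0: DROP seq=2000 -> fresh
Step 1: SEND seq=2150 -> fresh
Step 2: SEND seq=2000 -> retransmit
Step 3: SEND seq=1000 -> fresh
Step 4: SEND seq=2214 -> fresh

Answer: 2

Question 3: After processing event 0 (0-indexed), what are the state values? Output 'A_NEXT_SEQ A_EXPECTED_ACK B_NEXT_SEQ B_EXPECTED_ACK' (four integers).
After event 0: A_seq=1000 A_ack=2000 B_seq=2150 B_ack=1000

1000 2000 2150 1000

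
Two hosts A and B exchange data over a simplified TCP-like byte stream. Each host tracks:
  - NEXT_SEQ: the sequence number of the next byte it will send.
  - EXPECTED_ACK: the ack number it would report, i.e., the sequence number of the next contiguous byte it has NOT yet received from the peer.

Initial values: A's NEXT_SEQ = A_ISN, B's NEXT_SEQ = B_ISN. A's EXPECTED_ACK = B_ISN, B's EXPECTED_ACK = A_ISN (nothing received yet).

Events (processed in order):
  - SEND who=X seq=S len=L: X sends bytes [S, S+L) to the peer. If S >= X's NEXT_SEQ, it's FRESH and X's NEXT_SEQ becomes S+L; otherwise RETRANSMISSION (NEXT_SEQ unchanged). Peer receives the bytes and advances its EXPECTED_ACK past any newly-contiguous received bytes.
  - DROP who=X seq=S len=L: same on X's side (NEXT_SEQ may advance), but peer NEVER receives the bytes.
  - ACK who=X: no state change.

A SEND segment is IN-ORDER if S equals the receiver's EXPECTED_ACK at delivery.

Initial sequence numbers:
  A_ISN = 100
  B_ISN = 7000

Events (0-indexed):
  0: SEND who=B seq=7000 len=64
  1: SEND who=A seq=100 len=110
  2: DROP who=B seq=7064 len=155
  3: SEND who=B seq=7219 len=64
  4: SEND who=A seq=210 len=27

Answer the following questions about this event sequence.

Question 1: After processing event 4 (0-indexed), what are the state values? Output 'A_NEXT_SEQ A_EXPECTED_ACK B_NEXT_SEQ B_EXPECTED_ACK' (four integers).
After event 0: A_seq=100 A_ack=7064 B_seq=7064 B_ack=100
After event 1: A_seq=210 A_ack=7064 B_seq=7064 B_ack=210
After event 2: A_seq=210 A_ack=7064 B_seq=7219 B_ack=210
After event 3: A_seq=210 A_ack=7064 B_seq=7283 B_ack=210
After event 4: A_seq=237 A_ack=7064 B_seq=7283 B_ack=237

237 7064 7283 237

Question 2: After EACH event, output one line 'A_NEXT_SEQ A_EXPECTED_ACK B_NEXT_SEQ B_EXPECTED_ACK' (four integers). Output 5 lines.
100 7064 7064 100
210 7064 7064 210
210 7064 7219 210
210 7064 7283 210
237 7064 7283 237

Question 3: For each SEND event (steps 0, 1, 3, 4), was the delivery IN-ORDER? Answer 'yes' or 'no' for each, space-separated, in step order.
Answer: yes yes no yes

Derivation:
Step 0: SEND seq=7000 -> in-order
Step 1: SEND seq=100 -> in-order
Step 3: SEND seq=7219 -> out-of-order
Step 4: SEND seq=210 -> in-order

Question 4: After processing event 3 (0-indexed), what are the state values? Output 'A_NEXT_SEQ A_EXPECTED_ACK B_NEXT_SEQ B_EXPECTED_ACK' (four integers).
After event 0: A_seq=100 A_ack=7064 B_seq=7064 B_ack=100
After event 1: A_seq=210 A_ack=7064 B_seq=7064 B_ack=210
After event 2: A_seq=210 A_ack=7064 B_seq=7219 B_ack=210
After event 3: A_seq=210 A_ack=7064 B_seq=7283 B_ack=210

210 7064 7283 210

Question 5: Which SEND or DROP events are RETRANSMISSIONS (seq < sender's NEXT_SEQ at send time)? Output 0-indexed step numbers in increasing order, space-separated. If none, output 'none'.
Step 0: SEND seq=7000 -> fresh
Step 1: SEND seq=100 -> fresh
Step 2: DROP seq=7064 -> fresh
Step 3: SEND seq=7219 -> fresh
Step 4: SEND seq=210 -> fresh

Answer: none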